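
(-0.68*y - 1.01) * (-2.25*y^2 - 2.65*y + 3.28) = 1.53*y^3 + 4.0745*y^2 + 0.4461*y - 3.3128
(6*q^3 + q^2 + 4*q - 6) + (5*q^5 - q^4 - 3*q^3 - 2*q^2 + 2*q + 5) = 5*q^5 - q^4 + 3*q^3 - q^2 + 6*q - 1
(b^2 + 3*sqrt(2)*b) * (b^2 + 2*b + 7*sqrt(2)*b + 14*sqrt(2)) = b^4 + 2*b^3 + 10*sqrt(2)*b^3 + 20*sqrt(2)*b^2 + 42*b^2 + 84*b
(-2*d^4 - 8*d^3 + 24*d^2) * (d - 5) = -2*d^5 + 2*d^4 + 64*d^3 - 120*d^2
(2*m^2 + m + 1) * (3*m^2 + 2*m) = 6*m^4 + 7*m^3 + 5*m^2 + 2*m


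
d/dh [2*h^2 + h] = 4*h + 1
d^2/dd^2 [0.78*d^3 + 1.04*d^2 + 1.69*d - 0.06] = 4.68*d + 2.08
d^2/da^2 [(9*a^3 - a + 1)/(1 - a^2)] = 2*(-8*a^3 - 3*a^2 - 24*a - 1)/(a^6 - 3*a^4 + 3*a^2 - 1)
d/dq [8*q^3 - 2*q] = 24*q^2 - 2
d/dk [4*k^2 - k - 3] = 8*k - 1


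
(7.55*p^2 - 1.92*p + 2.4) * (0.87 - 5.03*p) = -37.9765*p^3 + 16.2261*p^2 - 13.7424*p + 2.088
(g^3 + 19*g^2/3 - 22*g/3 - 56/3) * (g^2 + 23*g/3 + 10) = g^5 + 14*g^4 + 461*g^3/9 - 104*g^2/9 - 1948*g/9 - 560/3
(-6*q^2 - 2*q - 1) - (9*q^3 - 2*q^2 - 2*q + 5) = -9*q^3 - 4*q^2 - 6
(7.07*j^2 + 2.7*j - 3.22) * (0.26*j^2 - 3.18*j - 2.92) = 1.8382*j^4 - 21.7806*j^3 - 30.0676*j^2 + 2.3556*j + 9.4024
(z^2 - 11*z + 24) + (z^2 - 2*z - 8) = 2*z^2 - 13*z + 16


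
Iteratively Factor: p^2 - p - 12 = (p - 4)*(p + 3)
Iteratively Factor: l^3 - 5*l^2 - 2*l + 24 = (l - 4)*(l^2 - l - 6) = (l - 4)*(l + 2)*(l - 3)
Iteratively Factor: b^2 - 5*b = (b)*(b - 5)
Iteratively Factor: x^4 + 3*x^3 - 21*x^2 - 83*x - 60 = (x + 3)*(x^3 - 21*x - 20) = (x + 1)*(x + 3)*(x^2 - x - 20) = (x - 5)*(x + 1)*(x + 3)*(x + 4)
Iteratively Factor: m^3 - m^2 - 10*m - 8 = (m + 2)*(m^2 - 3*m - 4) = (m - 4)*(m + 2)*(m + 1)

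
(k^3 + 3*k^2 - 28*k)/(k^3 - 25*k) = (k^2 + 3*k - 28)/(k^2 - 25)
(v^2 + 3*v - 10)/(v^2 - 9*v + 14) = (v + 5)/(v - 7)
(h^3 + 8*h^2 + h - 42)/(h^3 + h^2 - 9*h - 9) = (h^2 + 5*h - 14)/(h^2 - 2*h - 3)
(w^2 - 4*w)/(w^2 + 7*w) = (w - 4)/(w + 7)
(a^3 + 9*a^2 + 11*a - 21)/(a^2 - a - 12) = (a^2 + 6*a - 7)/(a - 4)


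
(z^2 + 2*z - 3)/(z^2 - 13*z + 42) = (z^2 + 2*z - 3)/(z^2 - 13*z + 42)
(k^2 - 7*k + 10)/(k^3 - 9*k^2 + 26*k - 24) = (k - 5)/(k^2 - 7*k + 12)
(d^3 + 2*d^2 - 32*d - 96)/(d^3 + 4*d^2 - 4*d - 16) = (d^2 - 2*d - 24)/(d^2 - 4)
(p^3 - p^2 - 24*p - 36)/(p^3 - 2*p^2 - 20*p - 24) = (p + 3)/(p + 2)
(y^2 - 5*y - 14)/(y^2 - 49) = (y + 2)/(y + 7)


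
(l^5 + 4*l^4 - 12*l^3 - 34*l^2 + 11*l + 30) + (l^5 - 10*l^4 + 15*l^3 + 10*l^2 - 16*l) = 2*l^5 - 6*l^4 + 3*l^3 - 24*l^2 - 5*l + 30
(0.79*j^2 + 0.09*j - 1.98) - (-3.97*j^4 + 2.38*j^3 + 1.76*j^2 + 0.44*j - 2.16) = 3.97*j^4 - 2.38*j^3 - 0.97*j^2 - 0.35*j + 0.18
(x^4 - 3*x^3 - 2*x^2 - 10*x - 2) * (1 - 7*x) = -7*x^5 + 22*x^4 + 11*x^3 + 68*x^2 + 4*x - 2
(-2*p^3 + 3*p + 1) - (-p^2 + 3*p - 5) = -2*p^3 + p^2 + 6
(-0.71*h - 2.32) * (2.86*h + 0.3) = -2.0306*h^2 - 6.8482*h - 0.696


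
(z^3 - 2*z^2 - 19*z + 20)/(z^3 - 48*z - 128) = (z^2 - 6*z + 5)/(z^2 - 4*z - 32)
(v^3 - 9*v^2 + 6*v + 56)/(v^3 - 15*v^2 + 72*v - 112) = (v + 2)/(v - 4)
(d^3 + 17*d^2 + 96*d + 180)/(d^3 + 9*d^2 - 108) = (d + 5)/(d - 3)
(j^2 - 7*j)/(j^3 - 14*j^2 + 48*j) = (j - 7)/(j^2 - 14*j + 48)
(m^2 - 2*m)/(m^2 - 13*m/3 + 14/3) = 3*m/(3*m - 7)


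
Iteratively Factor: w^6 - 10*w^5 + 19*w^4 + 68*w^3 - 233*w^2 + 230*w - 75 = (w + 3)*(w^5 - 13*w^4 + 58*w^3 - 106*w^2 + 85*w - 25) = (w - 1)*(w + 3)*(w^4 - 12*w^3 + 46*w^2 - 60*w + 25) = (w - 1)^2*(w + 3)*(w^3 - 11*w^2 + 35*w - 25) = (w - 5)*(w - 1)^2*(w + 3)*(w^2 - 6*w + 5) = (w - 5)*(w - 1)^3*(w + 3)*(w - 5)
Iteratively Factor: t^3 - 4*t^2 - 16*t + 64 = (t - 4)*(t^2 - 16) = (t - 4)*(t + 4)*(t - 4)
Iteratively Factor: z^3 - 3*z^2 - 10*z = (z + 2)*(z^2 - 5*z) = z*(z + 2)*(z - 5)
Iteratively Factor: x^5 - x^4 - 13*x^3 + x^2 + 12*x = (x - 1)*(x^4 - 13*x^2 - 12*x) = (x - 1)*(x + 3)*(x^3 - 3*x^2 - 4*x) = (x - 4)*(x - 1)*(x + 3)*(x^2 + x) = x*(x - 4)*(x - 1)*(x + 3)*(x + 1)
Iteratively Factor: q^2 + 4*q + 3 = (q + 3)*(q + 1)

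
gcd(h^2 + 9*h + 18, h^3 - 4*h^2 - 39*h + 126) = h + 6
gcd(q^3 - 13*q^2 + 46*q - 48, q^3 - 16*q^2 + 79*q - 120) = q^2 - 11*q + 24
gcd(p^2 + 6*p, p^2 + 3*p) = p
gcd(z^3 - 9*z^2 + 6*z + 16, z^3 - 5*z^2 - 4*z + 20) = z - 2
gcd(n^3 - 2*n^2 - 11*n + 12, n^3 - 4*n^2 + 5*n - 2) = n - 1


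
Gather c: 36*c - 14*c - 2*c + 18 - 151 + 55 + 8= 20*c - 70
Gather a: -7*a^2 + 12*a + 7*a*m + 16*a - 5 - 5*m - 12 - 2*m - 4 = -7*a^2 + a*(7*m + 28) - 7*m - 21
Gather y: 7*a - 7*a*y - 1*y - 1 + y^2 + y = -7*a*y + 7*a + y^2 - 1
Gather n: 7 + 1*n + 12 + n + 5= 2*n + 24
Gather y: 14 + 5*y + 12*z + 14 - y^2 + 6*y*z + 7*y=-y^2 + y*(6*z + 12) + 12*z + 28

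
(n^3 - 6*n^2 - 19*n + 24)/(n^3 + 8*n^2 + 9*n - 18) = (n - 8)/(n + 6)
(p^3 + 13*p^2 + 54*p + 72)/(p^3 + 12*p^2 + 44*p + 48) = (p + 3)/(p + 2)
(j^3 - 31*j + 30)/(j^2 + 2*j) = (j^3 - 31*j + 30)/(j*(j + 2))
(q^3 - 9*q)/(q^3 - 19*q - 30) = q*(q - 3)/(q^2 - 3*q - 10)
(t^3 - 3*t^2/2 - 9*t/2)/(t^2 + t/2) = (2*t^2 - 3*t - 9)/(2*t + 1)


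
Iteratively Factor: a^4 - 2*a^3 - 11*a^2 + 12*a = (a + 3)*(a^3 - 5*a^2 + 4*a) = (a - 1)*(a + 3)*(a^2 - 4*a) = (a - 4)*(a - 1)*(a + 3)*(a)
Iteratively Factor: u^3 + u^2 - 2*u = (u + 2)*(u^2 - u) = u*(u + 2)*(u - 1)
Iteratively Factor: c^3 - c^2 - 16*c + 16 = (c - 1)*(c^2 - 16) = (c - 4)*(c - 1)*(c + 4)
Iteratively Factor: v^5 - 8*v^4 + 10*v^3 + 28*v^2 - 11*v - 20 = (v + 1)*(v^4 - 9*v^3 + 19*v^2 + 9*v - 20) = (v - 5)*(v + 1)*(v^3 - 4*v^2 - v + 4) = (v - 5)*(v - 1)*(v + 1)*(v^2 - 3*v - 4) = (v - 5)*(v - 4)*(v - 1)*(v + 1)*(v + 1)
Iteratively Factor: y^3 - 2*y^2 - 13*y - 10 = (y - 5)*(y^2 + 3*y + 2) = (y - 5)*(y + 1)*(y + 2)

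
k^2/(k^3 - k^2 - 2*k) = k/(k^2 - k - 2)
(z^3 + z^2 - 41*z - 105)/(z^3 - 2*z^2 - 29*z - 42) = (z + 5)/(z + 2)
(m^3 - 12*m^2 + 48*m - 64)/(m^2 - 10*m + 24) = (m^2 - 8*m + 16)/(m - 6)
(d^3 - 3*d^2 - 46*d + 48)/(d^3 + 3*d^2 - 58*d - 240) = (d - 1)/(d + 5)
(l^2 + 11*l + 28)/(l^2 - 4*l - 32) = (l + 7)/(l - 8)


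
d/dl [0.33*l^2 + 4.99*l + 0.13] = 0.66*l + 4.99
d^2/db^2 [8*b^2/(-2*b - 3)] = -144/(8*b^3 + 36*b^2 + 54*b + 27)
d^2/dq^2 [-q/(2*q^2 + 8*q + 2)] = (-4*q*(q + 2)^2 + (3*q + 4)*(q^2 + 4*q + 1))/(q^2 + 4*q + 1)^3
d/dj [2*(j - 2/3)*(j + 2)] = 4*j + 8/3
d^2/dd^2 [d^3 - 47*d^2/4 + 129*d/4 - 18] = 6*d - 47/2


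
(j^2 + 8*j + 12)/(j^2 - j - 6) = (j + 6)/(j - 3)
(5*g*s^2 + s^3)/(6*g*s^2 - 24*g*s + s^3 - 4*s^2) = s*(5*g + s)/(6*g*s - 24*g + s^2 - 4*s)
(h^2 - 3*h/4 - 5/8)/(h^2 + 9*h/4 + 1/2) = (8*h^2 - 6*h - 5)/(2*(4*h^2 + 9*h + 2))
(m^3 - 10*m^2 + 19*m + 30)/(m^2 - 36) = (m^2 - 4*m - 5)/(m + 6)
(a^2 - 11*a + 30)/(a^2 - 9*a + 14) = (a^2 - 11*a + 30)/(a^2 - 9*a + 14)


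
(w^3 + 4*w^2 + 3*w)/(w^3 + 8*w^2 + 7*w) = (w + 3)/(w + 7)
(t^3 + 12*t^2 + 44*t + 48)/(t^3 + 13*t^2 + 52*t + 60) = (t + 4)/(t + 5)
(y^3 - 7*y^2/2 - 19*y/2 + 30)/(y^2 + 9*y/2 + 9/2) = (2*y^2 - 13*y + 20)/(2*y + 3)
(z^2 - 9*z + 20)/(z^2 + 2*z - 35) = (z - 4)/(z + 7)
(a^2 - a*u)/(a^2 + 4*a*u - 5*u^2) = a/(a + 5*u)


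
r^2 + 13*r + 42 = (r + 6)*(r + 7)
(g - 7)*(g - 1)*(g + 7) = g^3 - g^2 - 49*g + 49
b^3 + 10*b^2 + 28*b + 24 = (b + 2)^2*(b + 6)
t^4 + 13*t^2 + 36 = (t - 3*I)*(t - 2*I)*(t + 2*I)*(t + 3*I)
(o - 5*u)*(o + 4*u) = o^2 - o*u - 20*u^2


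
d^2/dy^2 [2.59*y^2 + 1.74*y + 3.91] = 5.18000000000000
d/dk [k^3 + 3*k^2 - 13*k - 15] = 3*k^2 + 6*k - 13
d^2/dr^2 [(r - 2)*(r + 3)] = 2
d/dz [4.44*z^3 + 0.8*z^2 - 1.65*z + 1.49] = 13.32*z^2 + 1.6*z - 1.65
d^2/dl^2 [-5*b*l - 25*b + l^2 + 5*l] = 2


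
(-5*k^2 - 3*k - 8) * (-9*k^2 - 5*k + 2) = 45*k^4 + 52*k^3 + 77*k^2 + 34*k - 16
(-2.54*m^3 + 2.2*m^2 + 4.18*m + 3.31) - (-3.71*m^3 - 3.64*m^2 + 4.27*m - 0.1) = 1.17*m^3 + 5.84*m^2 - 0.0899999999999999*m + 3.41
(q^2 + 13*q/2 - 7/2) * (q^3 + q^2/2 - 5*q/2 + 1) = q^5 + 7*q^4 - 11*q^3/4 - 17*q^2 + 61*q/4 - 7/2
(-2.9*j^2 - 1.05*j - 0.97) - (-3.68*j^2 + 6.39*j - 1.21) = 0.78*j^2 - 7.44*j + 0.24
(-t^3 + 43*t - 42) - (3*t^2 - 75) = -t^3 - 3*t^2 + 43*t + 33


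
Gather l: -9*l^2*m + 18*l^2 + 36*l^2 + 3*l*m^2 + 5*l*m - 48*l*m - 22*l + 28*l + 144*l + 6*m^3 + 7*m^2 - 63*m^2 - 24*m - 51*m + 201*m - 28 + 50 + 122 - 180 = l^2*(54 - 9*m) + l*(3*m^2 - 43*m + 150) + 6*m^3 - 56*m^2 + 126*m - 36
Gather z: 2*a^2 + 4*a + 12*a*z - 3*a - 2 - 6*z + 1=2*a^2 + a + z*(12*a - 6) - 1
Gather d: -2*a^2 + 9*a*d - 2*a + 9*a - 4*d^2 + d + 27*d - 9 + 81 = -2*a^2 + 7*a - 4*d^2 + d*(9*a + 28) + 72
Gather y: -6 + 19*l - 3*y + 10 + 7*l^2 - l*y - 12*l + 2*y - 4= 7*l^2 + 7*l + y*(-l - 1)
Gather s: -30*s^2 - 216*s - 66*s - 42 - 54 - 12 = -30*s^2 - 282*s - 108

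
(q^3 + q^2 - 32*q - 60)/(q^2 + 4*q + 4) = (q^2 - q - 30)/(q + 2)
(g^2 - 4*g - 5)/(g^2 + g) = (g - 5)/g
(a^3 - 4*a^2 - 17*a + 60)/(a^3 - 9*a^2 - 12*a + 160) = (a - 3)/(a - 8)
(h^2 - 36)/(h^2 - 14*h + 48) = (h + 6)/(h - 8)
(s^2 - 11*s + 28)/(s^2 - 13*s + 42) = (s - 4)/(s - 6)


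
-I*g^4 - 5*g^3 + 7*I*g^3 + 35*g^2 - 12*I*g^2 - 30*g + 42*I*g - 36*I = (g - 6)*(g - 1)*(g - 6*I)*(-I*g + 1)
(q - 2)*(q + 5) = q^2 + 3*q - 10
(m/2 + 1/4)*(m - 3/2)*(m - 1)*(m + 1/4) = m^4/2 - 7*m^3/8 - m^2/8 + 13*m/32 + 3/32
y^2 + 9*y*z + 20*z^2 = (y + 4*z)*(y + 5*z)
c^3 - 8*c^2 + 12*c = c*(c - 6)*(c - 2)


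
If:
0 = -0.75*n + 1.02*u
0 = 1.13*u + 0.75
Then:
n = -0.90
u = -0.66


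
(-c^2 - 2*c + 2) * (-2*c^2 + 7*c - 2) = 2*c^4 - 3*c^3 - 16*c^2 + 18*c - 4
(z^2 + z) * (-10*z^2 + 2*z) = -10*z^4 - 8*z^3 + 2*z^2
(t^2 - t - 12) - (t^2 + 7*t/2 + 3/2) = -9*t/2 - 27/2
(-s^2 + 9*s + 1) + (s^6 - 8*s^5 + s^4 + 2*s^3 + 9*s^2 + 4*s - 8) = s^6 - 8*s^5 + s^4 + 2*s^3 + 8*s^2 + 13*s - 7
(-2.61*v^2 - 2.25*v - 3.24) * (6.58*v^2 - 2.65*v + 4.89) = -17.1738*v^4 - 7.8885*v^3 - 28.1196*v^2 - 2.4165*v - 15.8436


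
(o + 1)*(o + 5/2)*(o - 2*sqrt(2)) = o^3 - 2*sqrt(2)*o^2 + 7*o^2/2 - 7*sqrt(2)*o + 5*o/2 - 5*sqrt(2)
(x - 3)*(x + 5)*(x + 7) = x^3 + 9*x^2 - x - 105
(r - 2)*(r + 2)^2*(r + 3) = r^4 + 5*r^3 + 2*r^2 - 20*r - 24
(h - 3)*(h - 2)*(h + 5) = h^3 - 19*h + 30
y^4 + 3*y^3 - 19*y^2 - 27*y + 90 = (y - 3)*(y - 2)*(y + 3)*(y + 5)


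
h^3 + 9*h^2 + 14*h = h*(h + 2)*(h + 7)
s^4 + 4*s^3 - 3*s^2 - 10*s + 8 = (s - 1)^2*(s + 2)*(s + 4)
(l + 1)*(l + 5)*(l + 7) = l^3 + 13*l^2 + 47*l + 35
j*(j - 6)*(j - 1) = j^3 - 7*j^2 + 6*j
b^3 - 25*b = b*(b - 5)*(b + 5)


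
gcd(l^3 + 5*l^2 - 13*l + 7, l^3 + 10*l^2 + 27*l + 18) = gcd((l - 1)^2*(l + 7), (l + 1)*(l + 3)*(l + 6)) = 1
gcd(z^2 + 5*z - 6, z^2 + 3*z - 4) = z - 1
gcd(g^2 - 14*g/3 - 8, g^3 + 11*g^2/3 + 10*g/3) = 1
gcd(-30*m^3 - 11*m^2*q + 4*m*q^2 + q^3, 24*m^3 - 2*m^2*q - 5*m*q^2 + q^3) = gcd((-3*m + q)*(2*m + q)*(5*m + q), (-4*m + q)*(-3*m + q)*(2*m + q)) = -6*m^2 - m*q + q^2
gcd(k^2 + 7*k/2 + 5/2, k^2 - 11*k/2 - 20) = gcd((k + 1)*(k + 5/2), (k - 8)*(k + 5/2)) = k + 5/2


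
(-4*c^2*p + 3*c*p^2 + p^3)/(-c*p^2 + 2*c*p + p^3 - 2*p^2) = (4*c + p)/(p - 2)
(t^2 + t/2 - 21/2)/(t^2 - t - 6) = (t + 7/2)/(t + 2)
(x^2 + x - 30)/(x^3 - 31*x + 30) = 1/(x - 1)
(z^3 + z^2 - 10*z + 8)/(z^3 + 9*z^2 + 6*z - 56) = (z - 1)/(z + 7)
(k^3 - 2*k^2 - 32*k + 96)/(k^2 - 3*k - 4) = (k^2 + 2*k - 24)/(k + 1)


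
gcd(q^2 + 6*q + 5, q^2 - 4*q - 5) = q + 1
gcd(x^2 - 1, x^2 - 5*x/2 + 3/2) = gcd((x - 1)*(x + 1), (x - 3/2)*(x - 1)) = x - 1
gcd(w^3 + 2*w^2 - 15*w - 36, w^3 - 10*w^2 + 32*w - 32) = w - 4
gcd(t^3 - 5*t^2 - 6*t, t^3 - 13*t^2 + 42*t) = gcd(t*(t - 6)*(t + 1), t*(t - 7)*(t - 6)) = t^2 - 6*t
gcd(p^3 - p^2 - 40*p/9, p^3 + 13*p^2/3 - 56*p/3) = p^2 - 8*p/3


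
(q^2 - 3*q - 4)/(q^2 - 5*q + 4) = (q + 1)/(q - 1)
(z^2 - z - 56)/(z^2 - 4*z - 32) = (z + 7)/(z + 4)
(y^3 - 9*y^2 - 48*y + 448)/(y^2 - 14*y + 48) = (y^2 - y - 56)/(y - 6)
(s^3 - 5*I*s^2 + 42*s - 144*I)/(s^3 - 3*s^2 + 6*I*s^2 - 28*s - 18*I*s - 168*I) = (s^2 - 11*I*s - 24)/(s^2 - 3*s - 28)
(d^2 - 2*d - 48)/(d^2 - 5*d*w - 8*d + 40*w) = (-d - 6)/(-d + 5*w)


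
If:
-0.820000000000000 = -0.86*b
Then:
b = 0.95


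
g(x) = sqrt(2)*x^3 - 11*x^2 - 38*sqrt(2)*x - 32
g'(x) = 3*sqrt(2)*x^2 - 22*x - 38*sqrt(2)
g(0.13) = -39.17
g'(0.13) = -56.53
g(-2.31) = 16.01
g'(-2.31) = 19.72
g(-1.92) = 20.62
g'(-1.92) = 4.14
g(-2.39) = 14.30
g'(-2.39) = 23.07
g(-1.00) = 9.33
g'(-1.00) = -27.50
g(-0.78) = 2.55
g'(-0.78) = -34.00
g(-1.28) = 15.80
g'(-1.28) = -18.63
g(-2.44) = 13.09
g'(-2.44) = 25.20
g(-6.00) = -411.03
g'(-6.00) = 230.99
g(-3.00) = -7.96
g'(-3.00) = 50.44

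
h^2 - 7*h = h*(h - 7)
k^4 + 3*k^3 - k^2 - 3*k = k*(k - 1)*(k + 1)*(k + 3)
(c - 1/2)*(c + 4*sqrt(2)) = c^2 - c/2 + 4*sqrt(2)*c - 2*sqrt(2)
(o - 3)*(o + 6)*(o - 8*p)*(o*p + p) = o^4*p - 8*o^3*p^2 + 4*o^3*p - 32*o^2*p^2 - 15*o^2*p + 120*o*p^2 - 18*o*p + 144*p^2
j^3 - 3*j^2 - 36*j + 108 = (j - 6)*(j - 3)*(j + 6)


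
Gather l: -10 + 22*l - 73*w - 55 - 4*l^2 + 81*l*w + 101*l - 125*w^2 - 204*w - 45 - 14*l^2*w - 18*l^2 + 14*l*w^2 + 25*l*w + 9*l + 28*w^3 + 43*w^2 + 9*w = l^2*(-14*w - 22) + l*(14*w^2 + 106*w + 132) + 28*w^3 - 82*w^2 - 268*w - 110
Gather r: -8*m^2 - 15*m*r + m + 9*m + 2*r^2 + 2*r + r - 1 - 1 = -8*m^2 + 10*m + 2*r^2 + r*(3 - 15*m) - 2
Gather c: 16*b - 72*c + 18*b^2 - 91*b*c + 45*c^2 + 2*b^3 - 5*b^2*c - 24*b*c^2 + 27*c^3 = 2*b^3 + 18*b^2 + 16*b + 27*c^3 + c^2*(45 - 24*b) + c*(-5*b^2 - 91*b - 72)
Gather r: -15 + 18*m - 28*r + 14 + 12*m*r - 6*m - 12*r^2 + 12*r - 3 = 12*m - 12*r^2 + r*(12*m - 16) - 4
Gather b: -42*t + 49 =49 - 42*t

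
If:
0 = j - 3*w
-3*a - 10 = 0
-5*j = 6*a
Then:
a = -10/3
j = 4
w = 4/3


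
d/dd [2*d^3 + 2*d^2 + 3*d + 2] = 6*d^2 + 4*d + 3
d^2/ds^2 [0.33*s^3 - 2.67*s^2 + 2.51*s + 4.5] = 1.98*s - 5.34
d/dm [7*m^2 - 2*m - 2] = 14*m - 2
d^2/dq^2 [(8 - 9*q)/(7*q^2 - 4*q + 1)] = 2*(-4*(7*q - 2)^2*(9*q - 8) + (189*q - 92)*(7*q^2 - 4*q + 1))/(7*q^2 - 4*q + 1)^3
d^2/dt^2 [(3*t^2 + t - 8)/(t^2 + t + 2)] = 4*(-t^3 - 21*t^2 - 15*t + 9)/(t^6 + 3*t^5 + 9*t^4 + 13*t^3 + 18*t^2 + 12*t + 8)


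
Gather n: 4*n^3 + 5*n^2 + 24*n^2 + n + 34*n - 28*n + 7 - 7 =4*n^3 + 29*n^2 + 7*n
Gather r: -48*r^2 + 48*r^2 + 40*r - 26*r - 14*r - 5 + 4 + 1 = 0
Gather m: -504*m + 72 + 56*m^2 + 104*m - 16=56*m^2 - 400*m + 56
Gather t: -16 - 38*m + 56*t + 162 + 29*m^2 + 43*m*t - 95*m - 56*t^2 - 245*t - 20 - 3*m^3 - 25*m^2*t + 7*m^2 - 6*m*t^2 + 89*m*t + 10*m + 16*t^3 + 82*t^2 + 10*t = -3*m^3 + 36*m^2 - 123*m + 16*t^3 + t^2*(26 - 6*m) + t*(-25*m^2 + 132*m - 179) + 126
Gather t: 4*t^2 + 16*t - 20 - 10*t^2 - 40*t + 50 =-6*t^2 - 24*t + 30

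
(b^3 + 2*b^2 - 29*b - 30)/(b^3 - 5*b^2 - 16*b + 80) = (b^2 + 7*b + 6)/(b^2 - 16)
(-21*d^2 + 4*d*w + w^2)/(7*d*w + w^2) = (-3*d + w)/w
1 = 1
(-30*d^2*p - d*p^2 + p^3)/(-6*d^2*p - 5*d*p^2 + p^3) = (5*d + p)/(d + p)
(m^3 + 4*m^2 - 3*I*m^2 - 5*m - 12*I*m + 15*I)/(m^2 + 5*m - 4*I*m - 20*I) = (m^2 - m*(1 + 3*I) + 3*I)/(m - 4*I)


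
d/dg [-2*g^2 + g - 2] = 1 - 4*g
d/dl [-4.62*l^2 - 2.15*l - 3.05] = -9.24*l - 2.15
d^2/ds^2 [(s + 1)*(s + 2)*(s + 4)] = 6*s + 14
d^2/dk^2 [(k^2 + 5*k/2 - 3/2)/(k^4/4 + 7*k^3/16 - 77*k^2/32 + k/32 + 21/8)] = 32*(384*k^8 + 2592*k^7 + 4184*k^6 - 11436*k^5 - 19398*k^4 + 5489*k^3 - 37863*k^2 + 108297*k - 5715)/(512*k^12 + 2688*k^11 - 10080*k^10 - 48808*k^9 + 113820*k^8 + 302358*k^7 - 724049*k^6 - 521451*k^5 + 1670277*k^4 + 257545*k^3 - 1629684*k^2 + 21168*k + 592704)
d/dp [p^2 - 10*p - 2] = 2*p - 10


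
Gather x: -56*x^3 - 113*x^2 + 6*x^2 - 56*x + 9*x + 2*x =-56*x^3 - 107*x^2 - 45*x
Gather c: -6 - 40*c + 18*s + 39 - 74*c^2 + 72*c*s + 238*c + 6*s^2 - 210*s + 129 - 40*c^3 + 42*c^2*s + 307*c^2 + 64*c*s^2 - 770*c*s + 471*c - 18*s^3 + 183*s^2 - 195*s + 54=-40*c^3 + c^2*(42*s + 233) + c*(64*s^2 - 698*s + 669) - 18*s^3 + 189*s^2 - 387*s + 216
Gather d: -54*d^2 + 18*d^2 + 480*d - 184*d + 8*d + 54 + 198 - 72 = -36*d^2 + 304*d + 180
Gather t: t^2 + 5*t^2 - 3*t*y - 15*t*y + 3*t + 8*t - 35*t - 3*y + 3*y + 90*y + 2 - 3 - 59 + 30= 6*t^2 + t*(-18*y - 24) + 90*y - 30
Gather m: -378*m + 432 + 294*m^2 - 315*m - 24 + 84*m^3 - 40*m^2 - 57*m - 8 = 84*m^3 + 254*m^2 - 750*m + 400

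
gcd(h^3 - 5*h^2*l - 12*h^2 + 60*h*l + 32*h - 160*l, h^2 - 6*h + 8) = h - 4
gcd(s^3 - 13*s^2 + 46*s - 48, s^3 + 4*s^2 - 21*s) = s - 3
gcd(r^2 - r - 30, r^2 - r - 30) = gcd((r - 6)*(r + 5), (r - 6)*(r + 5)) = r^2 - r - 30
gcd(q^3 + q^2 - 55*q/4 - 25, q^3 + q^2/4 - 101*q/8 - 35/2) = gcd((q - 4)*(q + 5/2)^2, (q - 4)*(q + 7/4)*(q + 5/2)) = q^2 - 3*q/2 - 10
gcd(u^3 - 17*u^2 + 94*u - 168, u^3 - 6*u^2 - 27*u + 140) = u^2 - 11*u + 28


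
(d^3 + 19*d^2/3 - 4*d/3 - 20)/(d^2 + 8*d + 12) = d - 5/3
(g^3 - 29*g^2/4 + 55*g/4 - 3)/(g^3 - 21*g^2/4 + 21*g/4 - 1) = (g - 3)/(g - 1)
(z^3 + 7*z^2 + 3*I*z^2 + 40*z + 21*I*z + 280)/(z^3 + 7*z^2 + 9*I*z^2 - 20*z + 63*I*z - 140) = (z^2 + 3*I*z + 40)/(z^2 + 9*I*z - 20)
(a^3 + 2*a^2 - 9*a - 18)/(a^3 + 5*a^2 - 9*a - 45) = (a + 2)/(a + 5)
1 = 1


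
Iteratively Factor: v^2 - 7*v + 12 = (v - 3)*(v - 4)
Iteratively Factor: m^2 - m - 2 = (m + 1)*(m - 2)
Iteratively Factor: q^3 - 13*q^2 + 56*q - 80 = (q - 4)*(q^2 - 9*q + 20) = (q - 5)*(q - 4)*(q - 4)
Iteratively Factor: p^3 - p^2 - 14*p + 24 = (p + 4)*(p^2 - 5*p + 6) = (p - 3)*(p + 4)*(p - 2)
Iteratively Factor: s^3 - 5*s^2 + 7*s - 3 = (s - 3)*(s^2 - 2*s + 1) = (s - 3)*(s - 1)*(s - 1)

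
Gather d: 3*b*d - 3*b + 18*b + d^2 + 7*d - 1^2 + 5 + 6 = 15*b + d^2 + d*(3*b + 7) + 10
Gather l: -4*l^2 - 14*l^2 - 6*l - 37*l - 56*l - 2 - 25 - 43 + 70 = -18*l^2 - 99*l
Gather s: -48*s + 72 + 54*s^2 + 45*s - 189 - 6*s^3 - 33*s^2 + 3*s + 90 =-6*s^3 + 21*s^2 - 27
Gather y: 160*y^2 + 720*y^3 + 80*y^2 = 720*y^3 + 240*y^2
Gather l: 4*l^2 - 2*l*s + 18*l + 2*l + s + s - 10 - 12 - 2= 4*l^2 + l*(20 - 2*s) + 2*s - 24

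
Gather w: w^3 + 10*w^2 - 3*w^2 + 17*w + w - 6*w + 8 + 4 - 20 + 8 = w^3 + 7*w^2 + 12*w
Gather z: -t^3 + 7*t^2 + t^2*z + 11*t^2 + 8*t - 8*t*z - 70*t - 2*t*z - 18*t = -t^3 + 18*t^2 - 80*t + z*(t^2 - 10*t)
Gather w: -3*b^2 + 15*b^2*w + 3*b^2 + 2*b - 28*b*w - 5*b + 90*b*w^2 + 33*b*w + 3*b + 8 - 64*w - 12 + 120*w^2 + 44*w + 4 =w^2*(90*b + 120) + w*(15*b^2 + 5*b - 20)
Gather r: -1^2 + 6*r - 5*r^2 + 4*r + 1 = -5*r^2 + 10*r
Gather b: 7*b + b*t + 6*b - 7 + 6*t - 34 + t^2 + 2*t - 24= b*(t + 13) + t^2 + 8*t - 65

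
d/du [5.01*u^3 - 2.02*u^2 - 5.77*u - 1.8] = 15.03*u^2 - 4.04*u - 5.77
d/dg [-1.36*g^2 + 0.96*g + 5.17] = 0.96 - 2.72*g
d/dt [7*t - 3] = 7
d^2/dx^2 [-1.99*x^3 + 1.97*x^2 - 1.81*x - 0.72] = 3.94 - 11.94*x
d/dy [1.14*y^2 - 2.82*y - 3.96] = 2.28*y - 2.82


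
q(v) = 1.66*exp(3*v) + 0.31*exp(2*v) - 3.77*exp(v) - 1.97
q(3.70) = 110196.82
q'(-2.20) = -0.40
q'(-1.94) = -0.51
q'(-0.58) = -1.04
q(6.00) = 109044479.86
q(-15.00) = -1.97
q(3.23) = 26918.54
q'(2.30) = 4965.61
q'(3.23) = 80754.03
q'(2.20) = 3677.25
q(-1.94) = -2.50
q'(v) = 4.98*exp(3*v) + 0.62*exp(2*v) - 3.77*exp(v)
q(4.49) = 1177169.96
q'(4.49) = 3529725.56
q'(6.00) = 327086033.35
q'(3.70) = 330394.20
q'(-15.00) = 0.00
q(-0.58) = -3.69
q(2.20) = 1209.51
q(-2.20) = -2.38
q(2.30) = 1638.44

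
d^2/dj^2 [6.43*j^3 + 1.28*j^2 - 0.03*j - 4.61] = 38.58*j + 2.56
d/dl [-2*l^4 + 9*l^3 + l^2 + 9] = l*(-8*l^2 + 27*l + 2)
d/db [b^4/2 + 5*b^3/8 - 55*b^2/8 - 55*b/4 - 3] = 2*b^3 + 15*b^2/8 - 55*b/4 - 55/4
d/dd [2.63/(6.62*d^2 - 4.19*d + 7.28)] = (11.0197 - 34.8212*d)/(6.62*d^2 - 4.19*d + 7.28)^2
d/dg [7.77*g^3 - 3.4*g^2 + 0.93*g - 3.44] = 23.31*g^2 - 6.8*g + 0.93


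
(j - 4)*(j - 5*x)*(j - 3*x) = j^3 - 8*j^2*x - 4*j^2 + 15*j*x^2 + 32*j*x - 60*x^2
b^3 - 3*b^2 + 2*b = b*(b - 2)*(b - 1)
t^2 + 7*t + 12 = (t + 3)*(t + 4)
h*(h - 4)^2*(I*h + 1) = I*h^4 + h^3 - 8*I*h^3 - 8*h^2 + 16*I*h^2 + 16*h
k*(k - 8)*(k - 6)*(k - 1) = k^4 - 15*k^3 + 62*k^2 - 48*k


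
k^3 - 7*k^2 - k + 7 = (k - 7)*(k - 1)*(k + 1)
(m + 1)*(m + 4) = m^2 + 5*m + 4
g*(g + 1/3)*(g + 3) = g^3 + 10*g^2/3 + g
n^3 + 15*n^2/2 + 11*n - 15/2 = (n - 1/2)*(n + 3)*(n + 5)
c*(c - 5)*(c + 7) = c^3 + 2*c^2 - 35*c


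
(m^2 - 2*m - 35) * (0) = 0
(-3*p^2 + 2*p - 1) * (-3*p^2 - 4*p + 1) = 9*p^4 + 6*p^3 - 8*p^2 + 6*p - 1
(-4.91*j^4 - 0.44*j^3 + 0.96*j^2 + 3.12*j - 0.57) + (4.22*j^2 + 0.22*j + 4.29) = -4.91*j^4 - 0.44*j^3 + 5.18*j^2 + 3.34*j + 3.72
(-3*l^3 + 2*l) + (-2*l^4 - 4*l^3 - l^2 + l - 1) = -2*l^4 - 7*l^3 - l^2 + 3*l - 1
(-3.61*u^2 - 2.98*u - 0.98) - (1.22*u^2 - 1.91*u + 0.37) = -4.83*u^2 - 1.07*u - 1.35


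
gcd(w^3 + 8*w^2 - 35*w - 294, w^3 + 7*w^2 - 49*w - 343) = w^2 + 14*w + 49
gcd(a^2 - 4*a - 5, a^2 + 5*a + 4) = a + 1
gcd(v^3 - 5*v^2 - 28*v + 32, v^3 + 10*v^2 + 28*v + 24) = 1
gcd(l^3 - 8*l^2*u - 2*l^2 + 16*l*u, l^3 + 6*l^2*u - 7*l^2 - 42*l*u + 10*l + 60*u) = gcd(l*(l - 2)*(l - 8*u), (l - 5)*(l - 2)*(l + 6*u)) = l - 2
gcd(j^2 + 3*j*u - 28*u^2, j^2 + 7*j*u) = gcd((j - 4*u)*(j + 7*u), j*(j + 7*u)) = j + 7*u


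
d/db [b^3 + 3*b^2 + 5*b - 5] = 3*b^2 + 6*b + 5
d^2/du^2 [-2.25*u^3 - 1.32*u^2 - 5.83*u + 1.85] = -13.5*u - 2.64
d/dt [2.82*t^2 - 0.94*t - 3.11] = 5.64*t - 0.94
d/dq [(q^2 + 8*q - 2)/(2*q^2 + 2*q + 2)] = (-7*q^2 + 6*q + 10)/(2*(q^4 + 2*q^3 + 3*q^2 + 2*q + 1))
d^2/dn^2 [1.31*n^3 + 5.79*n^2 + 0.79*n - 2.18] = 7.86*n + 11.58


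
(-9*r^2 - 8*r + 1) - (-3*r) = -9*r^2 - 5*r + 1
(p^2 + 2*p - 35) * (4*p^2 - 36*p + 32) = 4*p^4 - 28*p^3 - 180*p^2 + 1324*p - 1120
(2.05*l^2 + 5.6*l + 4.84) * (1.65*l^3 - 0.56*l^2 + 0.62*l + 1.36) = 3.3825*l^5 + 8.092*l^4 + 6.121*l^3 + 3.5496*l^2 + 10.6168*l + 6.5824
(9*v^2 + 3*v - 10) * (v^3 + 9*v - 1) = 9*v^5 + 3*v^4 + 71*v^3 + 18*v^2 - 93*v + 10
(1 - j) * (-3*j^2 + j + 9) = 3*j^3 - 4*j^2 - 8*j + 9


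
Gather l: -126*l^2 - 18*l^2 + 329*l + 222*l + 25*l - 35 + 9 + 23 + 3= -144*l^2 + 576*l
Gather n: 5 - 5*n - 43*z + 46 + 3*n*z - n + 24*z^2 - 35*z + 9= n*(3*z - 6) + 24*z^2 - 78*z + 60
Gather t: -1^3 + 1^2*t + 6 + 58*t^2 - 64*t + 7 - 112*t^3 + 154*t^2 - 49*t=-112*t^3 + 212*t^2 - 112*t + 12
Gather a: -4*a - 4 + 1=-4*a - 3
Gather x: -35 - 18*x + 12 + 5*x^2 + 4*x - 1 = 5*x^2 - 14*x - 24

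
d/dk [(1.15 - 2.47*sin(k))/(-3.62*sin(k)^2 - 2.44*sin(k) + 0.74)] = (-8.9414*sin(k)^2 + 8.326*sin(k) + 0.9782)*cos(k)/(13.1044*sin(k)^4 + 17.6656*sin(k)^3 + 0.596*sin(k)^2 - 3.6112*sin(k) + 0.5476)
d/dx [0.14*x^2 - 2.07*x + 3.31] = 0.28*x - 2.07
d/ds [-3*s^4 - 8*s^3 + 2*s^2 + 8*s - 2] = -12*s^3 - 24*s^2 + 4*s + 8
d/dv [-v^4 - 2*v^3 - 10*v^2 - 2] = 2*v*(-2*v^2 - 3*v - 10)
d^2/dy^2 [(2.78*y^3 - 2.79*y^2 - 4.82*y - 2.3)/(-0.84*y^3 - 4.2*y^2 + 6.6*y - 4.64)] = (23.552928*y^6 - 72.067968*y^5 + 344.334816*y^4 + 221.921184*y^3 + 126.066816*y^2 - 1359.029568*y + 526.081728)/(0.592704*y^9 + 8.89056*y^8 + 30.48192*y^7 - 55.798848*y^6 - 141.28128*y^5 + 640.05984*y^4 - 1004.966208*y^3 + 877.62816*y^2 - 426.28608*y + 99.897344)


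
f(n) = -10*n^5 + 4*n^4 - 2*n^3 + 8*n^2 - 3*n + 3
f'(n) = -50*n^4 + 16*n^3 - 6*n^2 + 16*n - 3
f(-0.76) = 14.65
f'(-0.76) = -42.33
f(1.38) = -26.70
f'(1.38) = -131.63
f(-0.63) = 10.19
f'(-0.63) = -27.34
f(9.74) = -841702.37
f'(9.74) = -435625.28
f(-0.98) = 28.23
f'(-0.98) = -85.62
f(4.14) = -11001.06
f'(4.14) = -13592.56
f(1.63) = -76.12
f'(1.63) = -276.53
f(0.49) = 3.16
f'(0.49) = 2.40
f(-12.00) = 2575911.00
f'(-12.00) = -1065507.00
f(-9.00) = 618870.00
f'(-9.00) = -340347.00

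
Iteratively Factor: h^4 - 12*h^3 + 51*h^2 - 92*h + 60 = (h - 2)*(h^3 - 10*h^2 + 31*h - 30) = (h - 2)^2*(h^2 - 8*h + 15) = (h - 5)*(h - 2)^2*(h - 3)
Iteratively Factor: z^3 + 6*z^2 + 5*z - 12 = (z + 3)*(z^2 + 3*z - 4) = (z + 3)*(z + 4)*(z - 1)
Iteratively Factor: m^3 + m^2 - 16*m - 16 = (m + 1)*(m^2 - 16) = (m + 1)*(m + 4)*(m - 4)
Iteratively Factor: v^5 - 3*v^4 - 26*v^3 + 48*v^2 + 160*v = (v - 5)*(v^4 + 2*v^3 - 16*v^2 - 32*v) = (v - 5)*(v - 4)*(v^3 + 6*v^2 + 8*v) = v*(v - 5)*(v - 4)*(v^2 + 6*v + 8) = v*(v - 5)*(v - 4)*(v + 2)*(v + 4)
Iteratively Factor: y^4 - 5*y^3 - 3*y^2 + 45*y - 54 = (y - 2)*(y^3 - 3*y^2 - 9*y + 27) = (y - 3)*(y - 2)*(y^2 - 9) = (y - 3)*(y - 2)*(y + 3)*(y - 3)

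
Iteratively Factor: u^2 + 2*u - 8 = (u - 2)*(u + 4)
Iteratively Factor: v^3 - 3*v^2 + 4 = (v + 1)*(v^2 - 4*v + 4) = (v - 2)*(v + 1)*(v - 2)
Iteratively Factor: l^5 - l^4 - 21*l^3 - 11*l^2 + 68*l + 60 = (l + 3)*(l^4 - 4*l^3 - 9*l^2 + 16*l + 20) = (l + 2)*(l + 3)*(l^3 - 6*l^2 + 3*l + 10) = (l - 5)*(l + 2)*(l + 3)*(l^2 - l - 2) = (l - 5)*(l + 1)*(l + 2)*(l + 3)*(l - 2)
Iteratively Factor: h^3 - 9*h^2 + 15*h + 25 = (h - 5)*(h^2 - 4*h - 5) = (h - 5)^2*(h + 1)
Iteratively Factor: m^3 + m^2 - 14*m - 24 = (m + 3)*(m^2 - 2*m - 8) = (m + 2)*(m + 3)*(m - 4)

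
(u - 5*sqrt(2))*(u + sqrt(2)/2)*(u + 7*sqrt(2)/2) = u^3 - sqrt(2)*u^2 - 73*u/2 - 35*sqrt(2)/2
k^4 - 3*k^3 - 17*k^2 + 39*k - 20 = (k - 5)*(k - 1)^2*(k + 4)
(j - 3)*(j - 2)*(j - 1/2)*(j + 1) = j^4 - 9*j^3/2 + 3*j^2 + 11*j/2 - 3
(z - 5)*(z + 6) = z^2 + z - 30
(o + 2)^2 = o^2 + 4*o + 4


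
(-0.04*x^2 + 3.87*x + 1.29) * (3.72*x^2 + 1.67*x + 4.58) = -0.1488*x^4 + 14.3296*x^3 + 11.0785*x^2 + 19.8789*x + 5.9082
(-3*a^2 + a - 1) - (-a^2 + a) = -2*a^2 - 1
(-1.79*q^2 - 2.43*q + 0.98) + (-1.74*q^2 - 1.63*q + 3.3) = -3.53*q^2 - 4.06*q + 4.28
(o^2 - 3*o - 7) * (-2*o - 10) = -2*o^3 - 4*o^2 + 44*o + 70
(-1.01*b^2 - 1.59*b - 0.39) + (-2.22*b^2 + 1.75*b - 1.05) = -3.23*b^2 + 0.16*b - 1.44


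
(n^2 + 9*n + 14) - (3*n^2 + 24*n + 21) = -2*n^2 - 15*n - 7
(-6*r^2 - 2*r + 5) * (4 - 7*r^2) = 42*r^4 + 14*r^3 - 59*r^2 - 8*r + 20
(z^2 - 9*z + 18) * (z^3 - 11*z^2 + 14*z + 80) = z^5 - 20*z^4 + 131*z^3 - 244*z^2 - 468*z + 1440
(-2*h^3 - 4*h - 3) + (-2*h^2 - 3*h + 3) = -2*h^3 - 2*h^2 - 7*h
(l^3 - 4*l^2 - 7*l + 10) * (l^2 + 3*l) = l^5 - l^4 - 19*l^3 - 11*l^2 + 30*l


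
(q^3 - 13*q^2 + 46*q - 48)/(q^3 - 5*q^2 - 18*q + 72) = (q^2 - 10*q + 16)/(q^2 - 2*q - 24)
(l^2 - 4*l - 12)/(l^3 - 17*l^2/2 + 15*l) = 2*(l + 2)/(l*(2*l - 5))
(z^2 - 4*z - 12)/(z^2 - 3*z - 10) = (z - 6)/(z - 5)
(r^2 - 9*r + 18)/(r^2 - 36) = (r - 3)/(r + 6)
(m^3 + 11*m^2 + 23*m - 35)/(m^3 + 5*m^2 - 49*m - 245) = (m - 1)/(m - 7)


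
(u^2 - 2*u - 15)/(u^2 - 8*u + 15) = (u + 3)/(u - 3)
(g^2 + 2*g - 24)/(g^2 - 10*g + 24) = (g + 6)/(g - 6)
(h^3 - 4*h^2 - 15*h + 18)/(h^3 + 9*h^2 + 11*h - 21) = (h - 6)/(h + 7)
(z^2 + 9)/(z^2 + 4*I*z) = (z^2 + 9)/(z*(z + 4*I))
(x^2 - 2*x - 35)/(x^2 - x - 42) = (x + 5)/(x + 6)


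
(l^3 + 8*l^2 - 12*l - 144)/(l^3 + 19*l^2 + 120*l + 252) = (l - 4)/(l + 7)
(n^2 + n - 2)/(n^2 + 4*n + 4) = (n - 1)/(n + 2)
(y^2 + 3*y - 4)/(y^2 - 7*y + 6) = (y + 4)/(y - 6)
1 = 1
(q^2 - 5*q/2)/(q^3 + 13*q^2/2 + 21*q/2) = (2*q - 5)/(2*q^2 + 13*q + 21)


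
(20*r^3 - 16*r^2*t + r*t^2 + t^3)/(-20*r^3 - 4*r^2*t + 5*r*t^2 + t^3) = (-2*r + t)/(2*r + t)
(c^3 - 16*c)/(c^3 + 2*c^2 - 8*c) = (c - 4)/(c - 2)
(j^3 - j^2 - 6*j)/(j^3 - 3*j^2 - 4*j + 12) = j/(j - 2)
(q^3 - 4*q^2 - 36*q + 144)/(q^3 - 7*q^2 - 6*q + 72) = (q + 6)/(q + 3)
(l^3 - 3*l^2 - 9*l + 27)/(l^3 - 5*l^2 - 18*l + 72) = (l^2 - 9)/(l^2 - 2*l - 24)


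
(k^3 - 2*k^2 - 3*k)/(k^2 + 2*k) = (k^2 - 2*k - 3)/(k + 2)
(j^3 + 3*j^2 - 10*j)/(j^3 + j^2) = (j^2 + 3*j - 10)/(j*(j + 1))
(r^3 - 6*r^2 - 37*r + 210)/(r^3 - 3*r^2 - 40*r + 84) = (r - 5)/(r - 2)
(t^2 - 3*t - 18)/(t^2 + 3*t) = (t - 6)/t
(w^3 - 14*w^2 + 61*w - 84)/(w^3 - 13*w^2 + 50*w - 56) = (w - 3)/(w - 2)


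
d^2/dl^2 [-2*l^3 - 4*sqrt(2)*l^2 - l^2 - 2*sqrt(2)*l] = -12*l - 8*sqrt(2) - 2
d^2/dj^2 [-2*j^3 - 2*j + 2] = -12*j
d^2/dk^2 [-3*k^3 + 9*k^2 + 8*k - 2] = 18 - 18*k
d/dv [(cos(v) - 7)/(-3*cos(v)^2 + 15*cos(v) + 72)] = (sin(v)^2 + 14*cos(v) - 60)*sin(v)/(3*(sin(v)^2 + 5*cos(v) + 23)^2)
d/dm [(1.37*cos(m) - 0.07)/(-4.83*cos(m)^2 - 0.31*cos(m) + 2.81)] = (-6.6171*cos(m)^2 + 0.6762*cos(m) - 3.828)*sin(m)/(23.3289*cos(m)^4 + 2.9946*cos(m)^3 - 27.0485*cos(m)^2 - 1.7422*cos(m) + 7.8961)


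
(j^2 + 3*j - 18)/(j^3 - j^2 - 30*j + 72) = 1/(j - 4)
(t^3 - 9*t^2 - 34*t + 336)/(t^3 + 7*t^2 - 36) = (t^2 - 15*t + 56)/(t^2 + t - 6)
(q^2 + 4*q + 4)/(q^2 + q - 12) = (q^2 + 4*q + 4)/(q^2 + q - 12)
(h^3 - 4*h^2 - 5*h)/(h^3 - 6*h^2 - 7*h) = (h - 5)/(h - 7)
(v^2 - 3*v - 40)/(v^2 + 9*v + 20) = (v - 8)/(v + 4)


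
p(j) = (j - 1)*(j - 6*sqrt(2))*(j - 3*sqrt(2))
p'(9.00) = 44.63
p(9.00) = 19.59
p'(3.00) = -6.64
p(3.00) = 13.63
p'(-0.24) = 55.49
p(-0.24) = -48.50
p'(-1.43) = 94.12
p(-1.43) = -136.68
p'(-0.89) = 75.54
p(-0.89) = -90.95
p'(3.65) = -11.52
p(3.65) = 7.59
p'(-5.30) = 278.51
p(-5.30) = -828.75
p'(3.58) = -11.11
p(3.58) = 8.39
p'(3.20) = -8.41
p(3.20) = 12.12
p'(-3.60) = 186.45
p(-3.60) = -435.99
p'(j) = (j - 1)*(j - 6*sqrt(2)) + (j - 1)*(j - 3*sqrt(2)) + (j - 6*sqrt(2))*(j - 3*sqrt(2))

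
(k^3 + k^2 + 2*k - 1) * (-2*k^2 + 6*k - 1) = -2*k^5 + 4*k^4 + k^3 + 13*k^2 - 8*k + 1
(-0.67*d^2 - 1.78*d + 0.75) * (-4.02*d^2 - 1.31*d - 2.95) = 2.6934*d^4 + 8.0333*d^3 + 1.2933*d^2 + 4.2685*d - 2.2125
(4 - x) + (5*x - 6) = 4*x - 2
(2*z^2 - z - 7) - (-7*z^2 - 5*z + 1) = 9*z^2 + 4*z - 8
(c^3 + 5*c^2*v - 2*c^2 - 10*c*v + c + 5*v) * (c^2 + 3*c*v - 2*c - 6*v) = c^5 + 8*c^4*v - 4*c^4 + 15*c^3*v^2 - 32*c^3*v + 5*c^3 - 60*c^2*v^2 + 40*c^2*v - 2*c^2 + 75*c*v^2 - 16*c*v - 30*v^2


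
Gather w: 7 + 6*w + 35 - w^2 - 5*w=-w^2 + w + 42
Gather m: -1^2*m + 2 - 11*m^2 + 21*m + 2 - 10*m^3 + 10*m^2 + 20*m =-10*m^3 - m^2 + 40*m + 4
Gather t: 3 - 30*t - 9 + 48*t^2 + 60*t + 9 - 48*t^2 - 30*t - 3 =0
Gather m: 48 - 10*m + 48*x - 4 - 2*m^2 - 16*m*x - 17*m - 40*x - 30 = -2*m^2 + m*(-16*x - 27) + 8*x + 14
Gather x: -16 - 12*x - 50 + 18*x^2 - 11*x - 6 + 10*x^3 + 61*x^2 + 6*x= 10*x^3 + 79*x^2 - 17*x - 72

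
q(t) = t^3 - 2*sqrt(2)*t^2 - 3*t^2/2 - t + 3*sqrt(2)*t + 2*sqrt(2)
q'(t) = 3*t^2 - 4*sqrt(2)*t - 3*t - 1 + 3*sqrt(2)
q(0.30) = 3.44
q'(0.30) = 0.92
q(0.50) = 3.49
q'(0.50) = -0.34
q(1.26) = 2.04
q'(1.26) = -2.90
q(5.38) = 50.71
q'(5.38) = 43.50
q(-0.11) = 2.42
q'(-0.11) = 4.23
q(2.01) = -0.02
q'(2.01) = -2.04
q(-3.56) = -108.69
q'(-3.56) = 72.08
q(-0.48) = 0.16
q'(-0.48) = 8.09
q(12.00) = 1146.45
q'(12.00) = 331.36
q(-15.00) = -4394.71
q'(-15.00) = 808.10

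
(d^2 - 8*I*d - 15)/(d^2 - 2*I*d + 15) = (d - 3*I)/(d + 3*I)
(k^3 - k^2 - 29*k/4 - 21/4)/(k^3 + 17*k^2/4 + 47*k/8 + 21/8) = 2*(2*k - 7)/(4*k + 7)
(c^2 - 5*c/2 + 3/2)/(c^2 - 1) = (c - 3/2)/(c + 1)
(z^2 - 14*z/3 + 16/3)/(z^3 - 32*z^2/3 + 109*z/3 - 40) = (z - 2)/(z^2 - 8*z + 15)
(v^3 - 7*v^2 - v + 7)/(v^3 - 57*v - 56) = (v^2 - 8*v + 7)/(v^2 - v - 56)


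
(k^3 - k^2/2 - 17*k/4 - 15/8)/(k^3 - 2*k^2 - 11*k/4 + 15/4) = (k + 1/2)/(k - 1)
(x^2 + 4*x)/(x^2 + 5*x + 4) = x/(x + 1)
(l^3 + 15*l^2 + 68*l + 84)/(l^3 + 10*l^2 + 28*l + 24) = (l + 7)/(l + 2)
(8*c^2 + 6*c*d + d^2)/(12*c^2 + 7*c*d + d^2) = (2*c + d)/(3*c + d)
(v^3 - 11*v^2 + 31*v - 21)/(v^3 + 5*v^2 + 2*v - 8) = (v^2 - 10*v + 21)/(v^2 + 6*v + 8)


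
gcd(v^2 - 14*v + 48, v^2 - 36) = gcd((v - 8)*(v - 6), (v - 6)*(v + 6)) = v - 6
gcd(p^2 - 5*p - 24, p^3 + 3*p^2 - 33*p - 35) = 1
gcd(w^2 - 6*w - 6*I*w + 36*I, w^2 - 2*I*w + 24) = w - 6*I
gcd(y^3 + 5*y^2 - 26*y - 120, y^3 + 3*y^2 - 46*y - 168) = y^2 + 10*y + 24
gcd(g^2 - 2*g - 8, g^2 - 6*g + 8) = g - 4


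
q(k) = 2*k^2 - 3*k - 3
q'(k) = 4*k - 3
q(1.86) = -1.66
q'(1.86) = 4.44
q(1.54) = -2.88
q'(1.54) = 3.16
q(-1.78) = 8.68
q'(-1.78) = -10.12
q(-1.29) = 4.20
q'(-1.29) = -8.16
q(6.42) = 60.17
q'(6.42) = 22.68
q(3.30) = 8.88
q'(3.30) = 10.20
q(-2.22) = 13.52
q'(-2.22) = -11.88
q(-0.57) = -0.64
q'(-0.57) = -5.28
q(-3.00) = 24.00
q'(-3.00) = -15.00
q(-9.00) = 186.00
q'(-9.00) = -39.00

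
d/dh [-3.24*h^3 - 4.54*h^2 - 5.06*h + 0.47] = -9.72*h^2 - 9.08*h - 5.06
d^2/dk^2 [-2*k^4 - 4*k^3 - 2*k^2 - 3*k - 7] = -24*k^2 - 24*k - 4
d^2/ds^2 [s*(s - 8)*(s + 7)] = 6*s - 2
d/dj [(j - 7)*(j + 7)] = 2*j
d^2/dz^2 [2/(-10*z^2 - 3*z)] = 4*(10*z*(10*z + 3) - (20*z + 3)^2)/(z^3*(10*z + 3)^3)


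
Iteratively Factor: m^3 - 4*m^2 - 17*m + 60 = (m - 5)*(m^2 + m - 12) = (m - 5)*(m + 4)*(m - 3)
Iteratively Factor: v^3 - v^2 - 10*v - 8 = (v + 2)*(v^2 - 3*v - 4) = (v - 4)*(v + 2)*(v + 1)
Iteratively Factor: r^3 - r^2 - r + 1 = (r - 1)*(r^2 - 1) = (r - 1)^2*(r + 1)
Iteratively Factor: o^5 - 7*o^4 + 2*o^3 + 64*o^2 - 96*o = (o - 4)*(o^4 - 3*o^3 - 10*o^2 + 24*o) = (o - 4)*(o + 3)*(o^3 - 6*o^2 + 8*o) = o*(o - 4)*(o + 3)*(o^2 - 6*o + 8) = o*(o - 4)^2*(o + 3)*(o - 2)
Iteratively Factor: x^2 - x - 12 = (x - 4)*(x + 3)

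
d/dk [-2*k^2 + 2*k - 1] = 2 - 4*k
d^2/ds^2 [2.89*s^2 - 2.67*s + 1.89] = 5.78000000000000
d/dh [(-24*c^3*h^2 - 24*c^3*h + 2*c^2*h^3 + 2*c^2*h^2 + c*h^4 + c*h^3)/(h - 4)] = c*(-24*c^2*h^2 + 192*c^2*h + 96*c^2 + 4*c*h^3 - 22*c*h^2 - 16*c*h + 3*h^4 - 14*h^3 - 12*h^2)/(h^2 - 8*h + 16)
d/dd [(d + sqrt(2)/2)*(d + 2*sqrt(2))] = 2*d + 5*sqrt(2)/2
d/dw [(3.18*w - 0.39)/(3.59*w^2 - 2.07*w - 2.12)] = (-11.4162*w^2 + 2.8002*w - 7.5489)/(12.8881*w^4 - 14.8626*w^3 - 10.9367*w^2 + 8.7768*w + 4.4944)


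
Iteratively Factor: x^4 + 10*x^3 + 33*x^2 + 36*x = (x + 3)*(x^3 + 7*x^2 + 12*x) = (x + 3)^2*(x^2 + 4*x) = x*(x + 3)^2*(x + 4)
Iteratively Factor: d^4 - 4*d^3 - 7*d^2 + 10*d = (d)*(d^3 - 4*d^2 - 7*d + 10) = d*(d - 1)*(d^2 - 3*d - 10) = d*(d - 5)*(d - 1)*(d + 2)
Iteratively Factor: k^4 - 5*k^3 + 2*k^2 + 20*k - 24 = (k - 2)*(k^3 - 3*k^2 - 4*k + 12) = (k - 2)*(k + 2)*(k^2 - 5*k + 6) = (k - 2)^2*(k + 2)*(k - 3)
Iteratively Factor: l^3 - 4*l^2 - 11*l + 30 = (l - 2)*(l^2 - 2*l - 15) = (l - 2)*(l + 3)*(l - 5)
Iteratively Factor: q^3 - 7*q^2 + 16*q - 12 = (q - 2)*(q^2 - 5*q + 6) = (q - 2)^2*(q - 3)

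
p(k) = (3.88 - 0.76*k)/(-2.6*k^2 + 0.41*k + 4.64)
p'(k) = (3.88 - 0.76*k)*(5.2*k - 0.41)/(-2.6*k^2 + 0.41*k + 4.64)^2 - 0.76/(-2.6*k^2 + 0.41*k + 4.64)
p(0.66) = 0.89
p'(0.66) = 0.51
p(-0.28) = 0.95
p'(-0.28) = -0.58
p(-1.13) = 5.53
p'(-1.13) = -41.47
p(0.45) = 0.82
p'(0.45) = 0.19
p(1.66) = -1.42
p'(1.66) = 6.74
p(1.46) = -9.13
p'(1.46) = 218.43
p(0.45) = 0.82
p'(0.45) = 0.19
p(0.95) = 1.18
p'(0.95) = 1.70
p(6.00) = 0.01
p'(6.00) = 0.01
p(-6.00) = -0.09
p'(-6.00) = -0.02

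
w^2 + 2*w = w*(w + 2)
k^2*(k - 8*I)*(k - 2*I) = k^4 - 10*I*k^3 - 16*k^2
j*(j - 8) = j^2 - 8*j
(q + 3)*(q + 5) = q^2 + 8*q + 15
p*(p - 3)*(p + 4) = p^3 + p^2 - 12*p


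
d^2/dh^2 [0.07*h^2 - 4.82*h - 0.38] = 0.140000000000000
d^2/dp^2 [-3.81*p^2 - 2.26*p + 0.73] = -7.62000000000000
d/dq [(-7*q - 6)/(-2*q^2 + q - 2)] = (14*q^2 - 7*q - (4*q - 1)*(7*q + 6) + 14)/(2*q^2 - q + 2)^2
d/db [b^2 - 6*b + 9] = 2*b - 6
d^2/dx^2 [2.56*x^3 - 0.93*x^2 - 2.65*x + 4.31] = 15.36*x - 1.86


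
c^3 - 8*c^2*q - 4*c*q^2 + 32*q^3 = (c - 8*q)*(c - 2*q)*(c + 2*q)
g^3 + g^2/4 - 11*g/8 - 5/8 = (g - 5/4)*(g + 1/2)*(g + 1)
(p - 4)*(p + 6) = p^2 + 2*p - 24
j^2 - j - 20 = (j - 5)*(j + 4)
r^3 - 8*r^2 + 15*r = r*(r - 5)*(r - 3)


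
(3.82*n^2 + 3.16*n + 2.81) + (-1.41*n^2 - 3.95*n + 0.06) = 2.41*n^2 - 0.79*n + 2.87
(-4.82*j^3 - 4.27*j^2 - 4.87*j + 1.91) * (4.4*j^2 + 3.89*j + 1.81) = -21.208*j^5 - 37.5378*j^4 - 46.7625*j^3 - 18.269*j^2 - 1.3848*j + 3.4571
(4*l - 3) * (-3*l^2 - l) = -12*l^3 + 5*l^2 + 3*l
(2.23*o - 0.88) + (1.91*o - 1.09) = 4.14*o - 1.97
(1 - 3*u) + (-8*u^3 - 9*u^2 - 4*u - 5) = -8*u^3 - 9*u^2 - 7*u - 4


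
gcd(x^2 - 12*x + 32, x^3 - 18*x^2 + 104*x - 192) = x^2 - 12*x + 32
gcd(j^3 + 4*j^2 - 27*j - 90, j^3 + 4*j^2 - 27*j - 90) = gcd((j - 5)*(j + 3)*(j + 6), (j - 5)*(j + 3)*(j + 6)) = j^3 + 4*j^2 - 27*j - 90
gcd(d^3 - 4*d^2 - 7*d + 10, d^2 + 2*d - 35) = d - 5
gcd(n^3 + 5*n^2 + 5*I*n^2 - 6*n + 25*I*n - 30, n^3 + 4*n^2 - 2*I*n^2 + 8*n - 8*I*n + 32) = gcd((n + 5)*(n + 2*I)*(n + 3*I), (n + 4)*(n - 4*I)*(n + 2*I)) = n + 2*I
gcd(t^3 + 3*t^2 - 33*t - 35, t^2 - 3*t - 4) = t + 1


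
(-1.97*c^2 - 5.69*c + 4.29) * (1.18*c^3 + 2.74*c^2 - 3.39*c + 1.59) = -2.3246*c^5 - 12.112*c^4 - 3.8501*c^3 + 27.9114*c^2 - 23.5902*c + 6.8211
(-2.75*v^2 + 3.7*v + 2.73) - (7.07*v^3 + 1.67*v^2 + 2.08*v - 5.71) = -7.07*v^3 - 4.42*v^2 + 1.62*v + 8.44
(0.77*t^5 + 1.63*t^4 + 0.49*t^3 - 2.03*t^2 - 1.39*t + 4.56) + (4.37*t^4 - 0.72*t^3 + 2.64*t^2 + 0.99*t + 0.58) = 0.77*t^5 + 6.0*t^4 - 0.23*t^3 + 0.61*t^2 - 0.4*t + 5.14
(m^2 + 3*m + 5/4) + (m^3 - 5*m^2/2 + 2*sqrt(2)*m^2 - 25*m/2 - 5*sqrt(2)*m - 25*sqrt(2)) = m^3 - 3*m^2/2 + 2*sqrt(2)*m^2 - 19*m/2 - 5*sqrt(2)*m - 25*sqrt(2) + 5/4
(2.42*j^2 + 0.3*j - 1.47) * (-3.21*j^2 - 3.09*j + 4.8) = -7.7682*j^4 - 8.4408*j^3 + 15.4077*j^2 + 5.9823*j - 7.056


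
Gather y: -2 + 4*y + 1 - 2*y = 2*y - 1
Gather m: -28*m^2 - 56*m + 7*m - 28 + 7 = -28*m^2 - 49*m - 21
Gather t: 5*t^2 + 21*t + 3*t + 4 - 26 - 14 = 5*t^2 + 24*t - 36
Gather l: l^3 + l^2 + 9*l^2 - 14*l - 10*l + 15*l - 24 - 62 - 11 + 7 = l^3 + 10*l^2 - 9*l - 90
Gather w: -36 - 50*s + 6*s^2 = 6*s^2 - 50*s - 36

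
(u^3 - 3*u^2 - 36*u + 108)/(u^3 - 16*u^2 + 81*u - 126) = (u + 6)/(u - 7)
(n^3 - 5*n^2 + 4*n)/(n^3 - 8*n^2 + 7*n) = (n - 4)/(n - 7)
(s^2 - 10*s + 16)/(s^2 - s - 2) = (s - 8)/(s + 1)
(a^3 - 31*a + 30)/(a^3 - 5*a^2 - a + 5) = (a + 6)/(a + 1)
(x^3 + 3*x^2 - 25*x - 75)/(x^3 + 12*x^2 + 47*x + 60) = (x - 5)/(x + 4)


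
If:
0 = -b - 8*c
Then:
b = -8*c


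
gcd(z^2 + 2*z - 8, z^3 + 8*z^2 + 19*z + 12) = z + 4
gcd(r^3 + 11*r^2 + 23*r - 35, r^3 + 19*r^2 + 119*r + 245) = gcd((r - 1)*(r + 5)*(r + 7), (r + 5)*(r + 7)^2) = r^2 + 12*r + 35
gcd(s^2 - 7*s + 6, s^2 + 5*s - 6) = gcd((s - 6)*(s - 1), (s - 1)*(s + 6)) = s - 1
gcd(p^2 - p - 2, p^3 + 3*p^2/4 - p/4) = p + 1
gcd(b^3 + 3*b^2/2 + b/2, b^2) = b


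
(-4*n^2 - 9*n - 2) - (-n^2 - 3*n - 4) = -3*n^2 - 6*n + 2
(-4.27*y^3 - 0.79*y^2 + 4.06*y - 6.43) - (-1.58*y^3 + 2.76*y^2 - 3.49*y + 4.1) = -2.69*y^3 - 3.55*y^2 + 7.55*y - 10.53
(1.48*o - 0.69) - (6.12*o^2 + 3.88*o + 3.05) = -6.12*o^2 - 2.4*o - 3.74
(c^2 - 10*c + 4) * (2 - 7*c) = -7*c^3 + 72*c^2 - 48*c + 8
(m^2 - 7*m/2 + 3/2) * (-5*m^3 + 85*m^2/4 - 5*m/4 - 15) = -5*m^5 + 155*m^4/4 - 665*m^3/8 + 85*m^2/4 + 405*m/8 - 45/2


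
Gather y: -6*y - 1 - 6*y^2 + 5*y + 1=-6*y^2 - y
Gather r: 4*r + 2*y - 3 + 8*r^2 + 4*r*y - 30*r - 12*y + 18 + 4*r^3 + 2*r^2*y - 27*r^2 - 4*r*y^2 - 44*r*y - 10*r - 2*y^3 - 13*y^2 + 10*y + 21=4*r^3 + r^2*(2*y - 19) + r*(-4*y^2 - 40*y - 36) - 2*y^3 - 13*y^2 + 36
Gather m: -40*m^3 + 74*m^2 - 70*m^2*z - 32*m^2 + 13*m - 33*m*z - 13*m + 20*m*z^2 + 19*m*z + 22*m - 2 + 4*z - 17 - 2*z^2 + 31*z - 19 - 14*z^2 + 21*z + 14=-40*m^3 + m^2*(42 - 70*z) + m*(20*z^2 - 14*z + 22) - 16*z^2 + 56*z - 24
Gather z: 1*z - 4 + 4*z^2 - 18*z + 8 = 4*z^2 - 17*z + 4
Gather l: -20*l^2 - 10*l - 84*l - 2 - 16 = -20*l^2 - 94*l - 18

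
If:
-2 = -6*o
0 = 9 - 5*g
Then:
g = 9/5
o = 1/3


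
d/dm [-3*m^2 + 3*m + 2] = 3 - 6*m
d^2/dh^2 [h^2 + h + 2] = 2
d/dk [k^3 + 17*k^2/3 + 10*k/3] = 3*k^2 + 34*k/3 + 10/3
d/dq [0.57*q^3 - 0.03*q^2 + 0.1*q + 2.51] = 1.71*q^2 - 0.06*q + 0.1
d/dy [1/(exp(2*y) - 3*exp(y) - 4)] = (3 - 2*exp(y))*exp(y)/(-exp(2*y) + 3*exp(y) + 4)^2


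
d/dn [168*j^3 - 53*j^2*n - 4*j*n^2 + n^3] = -53*j^2 - 8*j*n + 3*n^2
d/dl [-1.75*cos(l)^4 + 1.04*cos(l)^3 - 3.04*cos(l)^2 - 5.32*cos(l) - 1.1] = (7.0*cos(l)^3 - 3.12*cos(l)^2 + 6.08*cos(l) + 5.32)*sin(l)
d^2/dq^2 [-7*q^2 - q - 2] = -14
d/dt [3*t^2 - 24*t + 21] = 6*t - 24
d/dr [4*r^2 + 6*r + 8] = 8*r + 6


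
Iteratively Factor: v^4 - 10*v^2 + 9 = (v + 3)*(v^3 - 3*v^2 - v + 3) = (v - 3)*(v + 3)*(v^2 - 1) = (v - 3)*(v - 1)*(v + 3)*(v + 1)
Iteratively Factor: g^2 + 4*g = (g)*(g + 4)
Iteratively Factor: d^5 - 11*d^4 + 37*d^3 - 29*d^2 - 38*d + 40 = (d - 4)*(d^4 - 7*d^3 + 9*d^2 + 7*d - 10) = (d - 4)*(d - 2)*(d^3 - 5*d^2 - d + 5) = (d - 4)*(d - 2)*(d - 1)*(d^2 - 4*d - 5) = (d - 5)*(d - 4)*(d - 2)*(d - 1)*(d + 1)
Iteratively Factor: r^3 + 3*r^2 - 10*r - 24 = (r + 4)*(r^2 - r - 6) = (r - 3)*(r + 4)*(r + 2)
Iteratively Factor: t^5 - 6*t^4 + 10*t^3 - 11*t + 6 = (t - 3)*(t^4 - 3*t^3 + t^2 + 3*t - 2) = (t - 3)*(t - 1)*(t^3 - 2*t^2 - t + 2) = (t - 3)*(t - 1)^2*(t^2 - t - 2) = (t - 3)*(t - 1)^2*(t + 1)*(t - 2)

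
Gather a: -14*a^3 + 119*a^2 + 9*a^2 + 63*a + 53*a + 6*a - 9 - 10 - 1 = -14*a^3 + 128*a^2 + 122*a - 20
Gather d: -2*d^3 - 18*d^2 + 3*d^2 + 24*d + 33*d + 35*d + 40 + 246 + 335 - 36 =-2*d^3 - 15*d^2 + 92*d + 585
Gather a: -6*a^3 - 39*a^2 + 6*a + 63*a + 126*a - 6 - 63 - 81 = -6*a^3 - 39*a^2 + 195*a - 150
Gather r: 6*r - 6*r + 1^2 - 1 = 0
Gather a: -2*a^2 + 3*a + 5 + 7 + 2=-2*a^2 + 3*a + 14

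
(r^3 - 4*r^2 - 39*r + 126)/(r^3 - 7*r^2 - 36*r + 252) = (r - 3)/(r - 6)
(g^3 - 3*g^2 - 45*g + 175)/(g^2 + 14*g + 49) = (g^2 - 10*g + 25)/(g + 7)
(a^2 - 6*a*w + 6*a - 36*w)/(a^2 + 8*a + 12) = (a - 6*w)/(a + 2)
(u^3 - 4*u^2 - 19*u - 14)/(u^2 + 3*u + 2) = u - 7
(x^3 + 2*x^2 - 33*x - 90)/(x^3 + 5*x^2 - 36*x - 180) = (x + 3)/(x + 6)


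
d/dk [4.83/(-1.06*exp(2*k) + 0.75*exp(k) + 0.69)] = (10.2396*exp(k) - 3.6225)*exp(k)/(-1.06*exp(2*k) + 0.75*exp(k) + 0.69)^2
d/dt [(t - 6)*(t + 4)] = 2*t - 2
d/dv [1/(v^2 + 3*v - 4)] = (-2*v - 3)/(v^2 + 3*v - 4)^2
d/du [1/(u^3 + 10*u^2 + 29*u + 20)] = (-3*u^2 - 20*u - 29)/(u^3 + 10*u^2 + 29*u + 20)^2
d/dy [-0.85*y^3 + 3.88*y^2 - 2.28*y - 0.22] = -2.55*y^2 + 7.76*y - 2.28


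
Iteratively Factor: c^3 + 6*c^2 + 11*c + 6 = (c + 2)*(c^2 + 4*c + 3) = (c + 1)*(c + 2)*(c + 3)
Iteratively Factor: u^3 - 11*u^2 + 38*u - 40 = (u - 2)*(u^2 - 9*u + 20) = (u - 5)*(u - 2)*(u - 4)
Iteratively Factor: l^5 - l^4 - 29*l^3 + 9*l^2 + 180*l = (l - 5)*(l^4 + 4*l^3 - 9*l^2 - 36*l) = (l - 5)*(l - 3)*(l^3 + 7*l^2 + 12*l) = (l - 5)*(l - 3)*(l + 3)*(l^2 + 4*l) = l*(l - 5)*(l - 3)*(l + 3)*(l + 4)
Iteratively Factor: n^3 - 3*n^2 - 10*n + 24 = (n + 3)*(n^2 - 6*n + 8) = (n - 4)*(n + 3)*(n - 2)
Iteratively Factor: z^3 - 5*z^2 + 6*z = (z - 2)*(z^2 - 3*z) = z*(z - 2)*(z - 3)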